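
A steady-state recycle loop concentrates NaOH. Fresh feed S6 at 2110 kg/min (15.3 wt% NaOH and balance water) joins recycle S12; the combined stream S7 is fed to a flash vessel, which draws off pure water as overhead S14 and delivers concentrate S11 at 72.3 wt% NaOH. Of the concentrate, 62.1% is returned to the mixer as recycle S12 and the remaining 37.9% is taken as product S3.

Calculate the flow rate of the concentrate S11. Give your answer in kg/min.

Overall NaOH balance (none leaves overhead): NaOH in fresh feed = NaOH in product, i.e. 2110×0.153 = (1−0.621)·S11·0.723.
S11 = 322.83/(0.723×0.379) = 1178.1 kg/min.

1178 kg/min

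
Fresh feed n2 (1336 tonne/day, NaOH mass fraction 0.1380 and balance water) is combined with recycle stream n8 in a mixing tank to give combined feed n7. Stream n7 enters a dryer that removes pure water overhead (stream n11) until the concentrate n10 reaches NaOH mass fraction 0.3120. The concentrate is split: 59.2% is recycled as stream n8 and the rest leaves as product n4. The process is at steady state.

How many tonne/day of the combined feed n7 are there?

Overall NaOH balance (none leaves overhead): NaOH in fresh feed = NaOH in product, i.e. 1336×0.138 = (1−0.592)·n10·0.312.
n10 = 184.37/(0.312×0.408) = 1448.3 tonne/day.
Recycle n8 = 0.592×1448.3 = 857.42 tonne/day.
Combined feed n7 = 1336 + 857.42 = 2193.4 tonne/day.

2193 tonne/day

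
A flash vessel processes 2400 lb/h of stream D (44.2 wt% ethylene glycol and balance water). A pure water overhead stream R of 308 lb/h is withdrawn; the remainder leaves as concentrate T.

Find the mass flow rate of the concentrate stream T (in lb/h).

2092 lb/h

Concentrate = 2400 − 308 = 2092 lb/h.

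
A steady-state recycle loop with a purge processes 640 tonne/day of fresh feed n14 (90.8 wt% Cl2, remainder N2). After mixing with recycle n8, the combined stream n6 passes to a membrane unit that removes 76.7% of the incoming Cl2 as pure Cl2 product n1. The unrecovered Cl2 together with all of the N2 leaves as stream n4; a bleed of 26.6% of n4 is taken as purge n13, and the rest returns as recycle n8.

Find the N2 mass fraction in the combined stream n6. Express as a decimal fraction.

N2 enters only via n14 and leaves only via the purge: 640×0.092 = 0.266×(N2 in n4), and the membrane unit passes all N2, so N2 in n6 = N2 in n4 = 221.35 tonne/day.
Cl2 in n6: m_A = 640×0.908 + (1−0.266)·(1−0.767)·m_A, so m_A = 581.12/0.8290 = 701.01 tonne/day.
n6 = 701.01 + 221.35 = 922.36 tonne/day.
N2 fraction in n6 = 221.35/922.36 = 0.240.

0.240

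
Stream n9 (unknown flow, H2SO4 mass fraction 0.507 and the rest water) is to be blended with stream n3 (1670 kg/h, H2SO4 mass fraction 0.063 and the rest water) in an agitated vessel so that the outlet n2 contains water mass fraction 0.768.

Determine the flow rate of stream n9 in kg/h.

Let n9 be the unknown flow. Total out = 1670 + n9.
water balance: 1564.8 + 0.493·n9 = 0.768·(1670 + n9)
(0.493 − 0.768)·n9 = 0.768×1670 − 1564.8 = -282.23
n9 = -282.23 / -0.275 = 1026.3 kg/h

1026 kg/h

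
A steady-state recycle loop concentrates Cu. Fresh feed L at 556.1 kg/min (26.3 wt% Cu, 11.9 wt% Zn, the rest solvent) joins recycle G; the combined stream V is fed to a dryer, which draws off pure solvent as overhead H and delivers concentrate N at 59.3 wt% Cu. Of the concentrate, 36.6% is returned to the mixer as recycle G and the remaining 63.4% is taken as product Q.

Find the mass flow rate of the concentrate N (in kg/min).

389 kg/min

Overall Cu balance (none leaves overhead): Cu in fresh feed = Cu in product, i.e. 556.1×0.263 = (1−0.366)·N·0.593.
N = 146.25/(0.593×0.634) = 389.01 kg/min.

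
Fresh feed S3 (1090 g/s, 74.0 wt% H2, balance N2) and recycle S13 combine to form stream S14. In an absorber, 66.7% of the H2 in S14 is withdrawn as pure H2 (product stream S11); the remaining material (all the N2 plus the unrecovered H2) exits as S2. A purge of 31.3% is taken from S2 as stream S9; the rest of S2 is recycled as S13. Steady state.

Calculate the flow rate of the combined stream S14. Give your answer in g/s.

N2 enters only via S3 and leaves only via the purge: 1090×0.260 = 0.313×(N2 in S2), and the absorber passes all N2, so N2 in S14 = N2 in S2 = 905.43 g/s.
H2 in S14: m_A = 1090×0.740 + (1−0.313)·(1−0.667)·m_A, so m_A = 806.6/0.7712 = 1045.9 g/s.
S14 = 1045.9 + 905.43 = 1951.3 g/s.

1951 g/s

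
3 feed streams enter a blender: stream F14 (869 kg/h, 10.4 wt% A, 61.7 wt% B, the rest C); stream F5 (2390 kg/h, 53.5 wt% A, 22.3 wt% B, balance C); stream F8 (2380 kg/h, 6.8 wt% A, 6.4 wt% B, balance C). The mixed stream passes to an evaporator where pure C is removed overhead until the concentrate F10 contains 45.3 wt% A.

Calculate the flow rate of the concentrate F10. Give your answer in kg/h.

3379 kg/h

A entering = 869×0.104 + 2390×0.535 + 2380×0.068 = 1530.9 kg/h.
All A reports to F10, so F10 = 1530.9/0.453 = 3379.4 kg/h.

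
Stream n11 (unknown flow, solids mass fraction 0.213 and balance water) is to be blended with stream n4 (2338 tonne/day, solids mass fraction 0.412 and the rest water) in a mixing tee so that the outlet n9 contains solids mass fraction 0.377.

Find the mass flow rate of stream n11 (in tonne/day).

499 tonne/day

Let n11 be the unknown flow. Total out = 2338 + n11.
solids balance: 963.26 + 0.213·n11 = 0.377·(2338 + n11)
(0.213 − 0.377)·n11 = 0.377×2338 − 963.26 = -81.83
n11 = -81.83 / -0.164 = 498.96 tonne/day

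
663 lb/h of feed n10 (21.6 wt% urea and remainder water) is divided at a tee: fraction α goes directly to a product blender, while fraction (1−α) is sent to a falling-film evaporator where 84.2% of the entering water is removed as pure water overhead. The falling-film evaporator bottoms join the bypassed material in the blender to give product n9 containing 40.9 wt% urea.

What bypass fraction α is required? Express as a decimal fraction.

All 663×0.216 = 143.21 lb/h of urea reaches n9, so n9 = 143.21/0.409 = 350.14 lb/h and vapour = 312.86 lb/h.
The evaporator receives (1−α)·663 of feed at 0.784 water and removes 0.842 of that water:
0.842×0.784×(1−α)×663 = 312.86
(1−α) = 312.86/437.66 = 0.7148;  α = 0.2852.

0.285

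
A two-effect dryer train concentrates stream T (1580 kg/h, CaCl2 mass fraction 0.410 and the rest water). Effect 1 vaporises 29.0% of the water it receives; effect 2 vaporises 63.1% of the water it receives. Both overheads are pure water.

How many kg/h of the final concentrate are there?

892 kg/h

water in feed = 1580×0.590 = 932.2 kg/h.
After stage 1: water left = (1−0.290)×932.2 = 661.86; stream total = 1309.7 kg/h.
After stage 2: water left = (1−0.631)×661.86 = 244.23; final concentrate = 892.03 kg/h.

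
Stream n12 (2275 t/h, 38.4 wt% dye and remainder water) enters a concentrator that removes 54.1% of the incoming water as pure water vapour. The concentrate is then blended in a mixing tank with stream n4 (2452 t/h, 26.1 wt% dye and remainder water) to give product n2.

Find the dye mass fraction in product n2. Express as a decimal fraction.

0.381

Vapour removed = 0.541×0.616×2275 = 758.16 t/h; concentrate = 1516.8 t/h.
dye reaching the mixer = 873.6 (from concentrate) + 2452×0.261 = 1513.6 t/h.
Product flow = 1516.8 + 2452 = 3968.8 t/h; dye fraction = 0.381.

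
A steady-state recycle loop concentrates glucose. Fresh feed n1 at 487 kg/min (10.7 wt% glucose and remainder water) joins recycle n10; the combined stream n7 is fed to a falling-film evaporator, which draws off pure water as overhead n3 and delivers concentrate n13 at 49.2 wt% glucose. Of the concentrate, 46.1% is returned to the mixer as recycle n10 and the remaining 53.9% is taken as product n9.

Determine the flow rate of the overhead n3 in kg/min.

381.1 kg/min

Overall glucose balance (none leaves overhead): glucose in fresh feed = glucose in product, i.e. 487×0.107 = (1−0.461)·n13·0.492.
n13 = 52.109/(0.492×0.539) = 196.5 kg/min.
Recycle n10 = 0.461×196.5 = 90.586 kg/min.
Combined feed n7 = 487 + 90.586 = 577.59 kg/min.
Overhead n3 = n7 − n13 = 577.59 − 196.5 = 381.09 kg/min.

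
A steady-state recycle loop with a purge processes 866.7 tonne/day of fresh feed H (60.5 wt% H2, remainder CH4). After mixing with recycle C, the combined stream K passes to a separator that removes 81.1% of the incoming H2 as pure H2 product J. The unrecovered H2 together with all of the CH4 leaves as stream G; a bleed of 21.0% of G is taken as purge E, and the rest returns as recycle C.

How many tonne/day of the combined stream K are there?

CH4 enters only via H and leaves only via the purge: 866.7×0.395 = 0.210×(CH4 in G), and the separator passes all CH4, so CH4 in K = CH4 in G = 1630.2 tonne/day.
H2 in K: m_A = 866.7×0.605 + (1−0.210)·(1−0.811)·m_A, so m_A = 524.35/0.8507 = 616.39 tonne/day.
K = 616.39 + 1630.2 = 2246.6 tonne/day.

2247 tonne/day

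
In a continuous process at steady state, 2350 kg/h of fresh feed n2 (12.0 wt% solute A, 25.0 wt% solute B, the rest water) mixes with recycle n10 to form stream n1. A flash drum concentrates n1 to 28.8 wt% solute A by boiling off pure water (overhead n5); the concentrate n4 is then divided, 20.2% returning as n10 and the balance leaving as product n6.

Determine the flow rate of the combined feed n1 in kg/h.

Overall solute A balance (none leaves overhead): solute A in fresh feed = solute A in product, i.e. 2350×0.120 = (1−0.202)·n4·0.288.
n4 = 282/(0.288×0.798) = 1227 kg/h.
Recycle n10 = 0.202×1227 = 247.86 kg/h.
Combined feed n1 = 2350 + 247.86 = 2597.9 kg/h.

2598 kg/h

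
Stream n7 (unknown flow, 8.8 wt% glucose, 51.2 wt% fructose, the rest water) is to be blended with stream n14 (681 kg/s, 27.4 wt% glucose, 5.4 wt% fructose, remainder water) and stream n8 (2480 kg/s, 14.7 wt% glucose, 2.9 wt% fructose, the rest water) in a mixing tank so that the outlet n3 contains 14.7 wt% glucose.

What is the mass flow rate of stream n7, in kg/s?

1466 kg/s

Let n7 be the unknown flow. Total out = 3161 + n7.
glucose balance: 551.15 + 0.088·n7 = 0.147·(3161 + n7)
(0.088 − 0.147)·n7 = 0.147×3161 − 551.15 = -86.487
n7 = -86.487 / -0.059 = 1465.9 kg/s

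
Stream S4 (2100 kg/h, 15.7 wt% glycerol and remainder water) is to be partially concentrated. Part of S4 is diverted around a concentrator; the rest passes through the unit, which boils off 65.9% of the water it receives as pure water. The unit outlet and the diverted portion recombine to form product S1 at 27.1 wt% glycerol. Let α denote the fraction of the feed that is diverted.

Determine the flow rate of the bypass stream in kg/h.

509.8 kg/h

All 2100×0.157 = 329.7 kg/h of glycerol reaches S1, so S1 = 329.7/0.271 = 1216.6 kg/h and vapour = 883.39 kg/h.
The evaporator receives (1−α)·2100 of feed at 0.843 water and removes 0.659 of that water:
0.659×0.843×(1−α)×2100 = 883.39
(1−α) = 883.39/1166.6 = 0.7572;  α = 0.2428.
Bypass flow = 0.2428×2100 = 509.84 kg/h.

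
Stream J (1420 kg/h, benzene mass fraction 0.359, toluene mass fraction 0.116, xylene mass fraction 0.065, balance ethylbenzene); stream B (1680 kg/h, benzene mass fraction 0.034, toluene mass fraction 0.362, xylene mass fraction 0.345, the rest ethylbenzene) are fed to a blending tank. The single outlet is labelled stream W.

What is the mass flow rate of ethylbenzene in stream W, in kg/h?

ethylbenzene out = ethylbenzene in = 1420×0.460 + 1680×0.259 = 1088.3 kg/h.

1088 kg/h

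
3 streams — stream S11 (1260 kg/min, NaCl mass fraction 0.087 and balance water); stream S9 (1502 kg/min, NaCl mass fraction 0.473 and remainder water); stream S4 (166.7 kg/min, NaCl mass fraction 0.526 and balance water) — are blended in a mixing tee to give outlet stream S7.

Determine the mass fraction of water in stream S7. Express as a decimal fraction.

0.690

Total flow out = 1260 + 1502 + 166.7 = 2928.7 kg/min.
water in = 1260×0.913 + 1502×0.527 + 166.7×0.474 = 2020.9 kg/min.
water mass fraction in S7 = 2020.9/2928.7 = 0.690.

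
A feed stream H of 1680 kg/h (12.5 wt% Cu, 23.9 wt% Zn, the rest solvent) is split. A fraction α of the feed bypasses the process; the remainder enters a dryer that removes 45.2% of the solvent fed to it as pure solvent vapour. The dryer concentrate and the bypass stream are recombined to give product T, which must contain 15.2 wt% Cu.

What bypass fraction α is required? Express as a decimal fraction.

All 1680×0.125 = 210 kg/h of Cu reaches T, so T = 210/0.152 = 1381.6 kg/h and vapour = 298.42 kg/h.
The evaporator receives (1−α)·1680 of feed at 0.636 solvent and removes 0.452 of that solvent:
0.452×0.636×(1−α)×1680 = 298.42
(1−α) = 298.42/482.95 = 0.6179;  α = 0.3821.

0.382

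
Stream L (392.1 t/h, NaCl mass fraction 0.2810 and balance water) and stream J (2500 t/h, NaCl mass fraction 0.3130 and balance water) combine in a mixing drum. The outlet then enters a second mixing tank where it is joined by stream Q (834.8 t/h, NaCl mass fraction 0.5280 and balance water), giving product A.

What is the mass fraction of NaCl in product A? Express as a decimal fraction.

Overall, product flow = 3726.9 t/h.
NaCl in = 392.1×0.281 + 2500×0.313 + 834.8×0.528 = 1333.5 t/h.
NaCl fraction in A = 0.3578.

0.3578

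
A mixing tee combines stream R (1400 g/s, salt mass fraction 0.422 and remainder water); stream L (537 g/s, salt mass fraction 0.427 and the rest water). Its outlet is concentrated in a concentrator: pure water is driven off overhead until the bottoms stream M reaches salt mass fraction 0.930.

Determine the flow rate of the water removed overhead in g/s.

salt entering = 1400×0.422 + 537×0.427 = 820.1 g/s.
All salt reports to M, so M = 820.1/0.930 = 881.83 g/s.
Total feed = 1937 g/s; overhead = 1937 − 881.83 = 1055.2 g/s.

1055 g/s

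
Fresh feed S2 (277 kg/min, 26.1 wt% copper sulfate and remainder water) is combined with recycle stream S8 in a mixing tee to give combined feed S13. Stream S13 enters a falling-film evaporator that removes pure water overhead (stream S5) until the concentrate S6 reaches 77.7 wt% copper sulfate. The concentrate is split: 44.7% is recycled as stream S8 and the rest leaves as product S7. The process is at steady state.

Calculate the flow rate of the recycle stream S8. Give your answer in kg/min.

Overall copper sulfate balance (none leaves overhead): copper sulfate in fresh feed = copper sulfate in product, i.e. 277×0.261 = (1−0.447)·S6·0.777.
S6 = 72.297/(0.777×0.553) = 168.26 kg/min.
Recycle S8 = 0.447×168.26 = 75.211 kg/min.

75.21 kg/min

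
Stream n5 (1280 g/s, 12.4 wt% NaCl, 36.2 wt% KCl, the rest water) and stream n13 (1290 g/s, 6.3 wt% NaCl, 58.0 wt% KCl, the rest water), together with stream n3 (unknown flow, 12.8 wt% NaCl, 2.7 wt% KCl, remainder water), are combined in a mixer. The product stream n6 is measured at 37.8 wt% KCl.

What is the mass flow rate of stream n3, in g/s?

Let n3 be the unknown flow. Total out = 2570 + n3.
KCl balance: 1211.6 + 0.027·n3 = 0.378·(2570 + n3)
(0.027 − 0.378)·n3 = 0.378×2570 − 1211.6 = -240.1
n3 = -240.1 / -0.351 = 684.05 g/s

684 g/s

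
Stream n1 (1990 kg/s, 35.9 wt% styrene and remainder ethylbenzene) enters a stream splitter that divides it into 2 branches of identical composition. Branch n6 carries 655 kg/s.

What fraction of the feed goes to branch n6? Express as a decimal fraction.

Fraction to n6 = 655/1990 = 0.3291.

0.329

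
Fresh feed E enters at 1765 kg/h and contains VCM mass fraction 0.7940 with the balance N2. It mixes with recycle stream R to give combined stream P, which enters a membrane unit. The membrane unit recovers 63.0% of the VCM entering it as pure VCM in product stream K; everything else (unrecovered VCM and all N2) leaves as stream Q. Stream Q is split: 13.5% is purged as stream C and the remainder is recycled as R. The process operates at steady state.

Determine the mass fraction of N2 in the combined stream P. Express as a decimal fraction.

0.5665

N2 enters only via E and leaves only via the purge: 1765×0.206 = 0.135×(N2 in Q), and the membrane unit passes all N2, so N2 in P = N2 in Q = 2693.3 kg/h.
VCM in P: m_A = 1765×0.794 + (1−0.135)·(1−0.630)·m_A, so m_A = 1401.4/0.6800 = 2061 kg/h.
P = 2061 + 2693.3 = 4754.3 kg/h.
N2 fraction in P = 2693.3/4754.3 = 0.5665.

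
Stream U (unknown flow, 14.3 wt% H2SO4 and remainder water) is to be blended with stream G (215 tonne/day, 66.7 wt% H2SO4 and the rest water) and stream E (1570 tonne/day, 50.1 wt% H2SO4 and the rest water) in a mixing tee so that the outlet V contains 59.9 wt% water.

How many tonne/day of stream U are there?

830.2 tonne/day

Let U be the unknown flow. Total out = 1785 + U.
water balance: 855.02 + 0.857·U = 0.599·(1785 + U)
(0.857 − 0.599)·U = 0.599×1785 − 855.02 = 214.19
U = 214.19 / 0.258 = 830.19 tonne/day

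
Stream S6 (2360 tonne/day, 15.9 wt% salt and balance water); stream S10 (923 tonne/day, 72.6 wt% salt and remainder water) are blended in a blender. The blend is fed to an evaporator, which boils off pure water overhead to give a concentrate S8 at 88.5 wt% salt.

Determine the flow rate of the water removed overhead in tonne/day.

salt entering = 2360×0.159 + 923×0.726 = 1045.3 tonne/day.
All salt reports to S8, so S8 = 1045.3/0.885 = 1181.2 tonne/day.
Total feed = 3283 tonne/day; overhead = 3283 − 1181.2 = 2101.8 tonne/day.

2102 tonne/day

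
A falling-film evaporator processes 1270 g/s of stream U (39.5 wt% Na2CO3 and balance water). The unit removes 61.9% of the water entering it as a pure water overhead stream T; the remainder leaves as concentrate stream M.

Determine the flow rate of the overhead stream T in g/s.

475.6 g/s

water entering = 1270×0.605 = 768.35 g/s; overhead removed = 0.619×768.35 = 475.61 g/s.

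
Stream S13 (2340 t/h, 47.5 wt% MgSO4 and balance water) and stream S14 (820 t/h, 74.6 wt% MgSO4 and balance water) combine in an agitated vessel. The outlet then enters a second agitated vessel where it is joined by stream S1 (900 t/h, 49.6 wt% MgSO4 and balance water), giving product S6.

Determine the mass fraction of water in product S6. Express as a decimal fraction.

Overall, product flow = 4060 t/h.
water in = 2340×0.525 + 820×0.254 + 900×0.504 = 1890.4 t/h.
water fraction in S6 = 0.4656.

0.4656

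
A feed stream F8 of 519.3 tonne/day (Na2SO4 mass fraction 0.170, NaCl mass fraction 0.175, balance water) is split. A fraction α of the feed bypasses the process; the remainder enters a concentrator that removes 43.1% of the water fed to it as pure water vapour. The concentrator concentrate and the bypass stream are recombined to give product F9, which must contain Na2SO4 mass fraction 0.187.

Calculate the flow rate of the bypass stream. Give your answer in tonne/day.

All 519.3×0.170 = 88.281 tonne/day of Na2SO4 reaches F9, so F9 = 88.281/0.187 = 472.09 tonne/day and vapour = 47.209 tonne/day.
The evaporator receives (1−α)·519.3 of feed at 0.655 water and removes 0.431 of that water:
0.431×0.655×(1−α)×519.3 = 47.209
(1−α) = 47.209/146.6 = 0.3220;  α = 0.6780.
Bypass flow = 0.6780×519.3 = 352.07 tonne/day.

352.1 tonne/day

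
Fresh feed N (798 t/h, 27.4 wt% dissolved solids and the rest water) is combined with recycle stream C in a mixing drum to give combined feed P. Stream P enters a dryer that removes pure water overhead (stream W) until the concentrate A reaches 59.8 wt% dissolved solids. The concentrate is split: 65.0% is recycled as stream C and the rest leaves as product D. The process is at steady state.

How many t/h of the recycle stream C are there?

Overall dissolved solids balance (none leaves overhead): dissolved solids in fresh feed = dissolved solids in product, i.e. 798×0.274 = (1−0.650)·A·0.598.
A = 218.65/(0.598×0.350) = 1044.7 t/h.
Recycle C = 0.650×1044.7 = 679.04 t/h.

679 t/h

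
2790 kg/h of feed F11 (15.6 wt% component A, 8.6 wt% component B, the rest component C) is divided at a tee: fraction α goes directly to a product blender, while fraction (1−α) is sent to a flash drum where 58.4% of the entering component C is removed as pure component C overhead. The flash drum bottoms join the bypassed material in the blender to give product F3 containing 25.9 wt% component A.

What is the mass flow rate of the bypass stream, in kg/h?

283.5 kg/h

All 2790×0.156 = 435.24 kg/h of component A reaches F3, so F3 = 435.24/0.259 = 1680.5 kg/h and vapour = 1109.5 kg/h.
The evaporator receives (1−α)·2790 of feed at 0.758 component C and removes 0.584 of that component C:
0.584×0.758×(1−α)×2790 = 1109.5
(1−α) = 1109.5/1235.1 = 0.8984;  α = 0.1016.
Bypass flow = 0.1016×2790 = 283.55 kg/h.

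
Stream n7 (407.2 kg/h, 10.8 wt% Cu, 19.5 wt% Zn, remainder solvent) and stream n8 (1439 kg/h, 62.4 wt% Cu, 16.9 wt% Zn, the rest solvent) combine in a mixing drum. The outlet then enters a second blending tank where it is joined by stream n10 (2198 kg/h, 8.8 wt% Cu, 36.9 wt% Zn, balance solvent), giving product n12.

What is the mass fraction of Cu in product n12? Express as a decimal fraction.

0.281

Overall, product flow = 4044.2 kg/h.
Cu in = 407.2×0.108 + 1439×0.624 + 2198×0.088 = 1135.3 kg/h.
Cu fraction in n12 = 0.281.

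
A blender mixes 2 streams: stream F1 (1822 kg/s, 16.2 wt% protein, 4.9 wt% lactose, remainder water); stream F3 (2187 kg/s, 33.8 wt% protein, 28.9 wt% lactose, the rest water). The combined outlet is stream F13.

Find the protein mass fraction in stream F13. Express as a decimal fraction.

0.2580

Total flow out = 1822 + 2187 = 4009 kg/s.
protein in = 1822×0.162 + 2187×0.338 = 1034.4 kg/s.
protein mass fraction in F13 = 1034.4/4009 = 0.2580.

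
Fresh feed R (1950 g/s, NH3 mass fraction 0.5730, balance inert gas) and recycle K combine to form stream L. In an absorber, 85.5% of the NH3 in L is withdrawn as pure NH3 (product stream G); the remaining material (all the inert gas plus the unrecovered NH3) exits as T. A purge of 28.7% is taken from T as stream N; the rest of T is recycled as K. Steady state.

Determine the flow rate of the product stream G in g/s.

1065 g/s

NH3 in L: m_A = 1950×0.573 + (1−0.287)·(1−0.855)·m_A, so m_A = 1117.3/0.8966 = 1246.2 g/s.
Product G = 0.855×1246.2 = 1065.5 g/s.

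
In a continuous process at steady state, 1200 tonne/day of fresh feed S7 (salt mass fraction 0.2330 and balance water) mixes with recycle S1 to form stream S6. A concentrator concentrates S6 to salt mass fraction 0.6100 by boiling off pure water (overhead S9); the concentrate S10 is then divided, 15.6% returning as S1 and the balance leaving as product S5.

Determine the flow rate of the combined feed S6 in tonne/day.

Overall salt balance (none leaves overhead): salt in fresh feed = salt in product, i.e. 1200×0.233 = (1−0.156)·S10·0.610.
S10 = 279.6/(0.610×0.844) = 543.08 tonne/day.
Recycle S1 = 0.156×543.08 = 84.721 tonne/day.
Combined feed S6 = 1200 + 84.721 = 1284.7 tonne/day.

1285 tonne/day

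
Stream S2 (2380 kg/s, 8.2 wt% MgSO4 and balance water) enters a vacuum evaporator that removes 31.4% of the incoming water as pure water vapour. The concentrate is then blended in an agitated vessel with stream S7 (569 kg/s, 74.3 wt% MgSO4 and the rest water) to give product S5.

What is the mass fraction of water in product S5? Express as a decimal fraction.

Vapour removed = 0.314×0.918×2380 = 686.04 kg/s; concentrate = 1694 kg/s.
water reaching the mixer = 1498.8 (from concentrate) + 569×0.257 = 1645 kg/s.
Product flow = 1694 + 569 = 2263 kg/s; water fraction = 0.727.

0.727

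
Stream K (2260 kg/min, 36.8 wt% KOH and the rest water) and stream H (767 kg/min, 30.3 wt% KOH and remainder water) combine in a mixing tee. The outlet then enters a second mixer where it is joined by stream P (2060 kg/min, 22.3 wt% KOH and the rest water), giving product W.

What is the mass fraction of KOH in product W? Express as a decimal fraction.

Overall, product flow = 5087 kg/min.
KOH in = 2260×0.368 + 767×0.303 + 2060×0.223 = 1523.5 kg/min.
KOH fraction in W = 0.2995.

0.2995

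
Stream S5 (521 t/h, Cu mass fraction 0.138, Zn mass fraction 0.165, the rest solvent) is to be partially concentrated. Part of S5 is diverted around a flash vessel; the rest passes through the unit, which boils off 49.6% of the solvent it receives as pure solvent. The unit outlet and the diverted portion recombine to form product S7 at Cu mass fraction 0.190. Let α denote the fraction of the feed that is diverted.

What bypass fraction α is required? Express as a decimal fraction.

0.208

All 521×0.138 = 71.898 t/h of Cu reaches S7, so S7 = 71.898/0.190 = 378.41 t/h and vapour = 142.59 t/h.
The evaporator receives (1−α)·521 of feed at 0.697 solvent and removes 0.496 of that solvent:
0.496×0.697×(1−α)×521 = 142.59
(1−α) = 142.59/180.12 = 0.7917;  α = 0.2083.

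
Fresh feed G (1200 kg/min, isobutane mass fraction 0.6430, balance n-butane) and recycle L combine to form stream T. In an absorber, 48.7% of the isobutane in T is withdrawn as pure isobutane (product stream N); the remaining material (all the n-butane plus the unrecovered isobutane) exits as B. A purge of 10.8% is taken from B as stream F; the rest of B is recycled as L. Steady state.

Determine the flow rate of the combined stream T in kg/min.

5389 kg/min

n-butane enters only via G and leaves only via the purge: 1200×0.357 = 0.108×(n-butane in B), and the absorber passes all n-butane, so n-butane in T = n-butane in B = 3966.7 kg/min.
isobutane in T: m_A = 1200×0.643 + (1−0.108)·(1−0.487)·m_A, so m_A = 771.6/0.5424 = 1422.6 kg/min.
T = 1422.6 + 3966.7 = 5389.2 kg/min.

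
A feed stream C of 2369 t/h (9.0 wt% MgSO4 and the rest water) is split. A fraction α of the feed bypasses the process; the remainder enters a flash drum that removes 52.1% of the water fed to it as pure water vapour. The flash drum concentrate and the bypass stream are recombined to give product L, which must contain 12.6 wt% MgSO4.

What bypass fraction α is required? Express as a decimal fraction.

0.397

All 2369×0.090 = 213.21 t/h of MgSO4 reaches L, so L = 213.21/0.126 = 1692.1 t/h and vapour = 676.86 t/h.
The evaporator receives (1−α)·2369 of feed at 0.910 water and removes 0.521 of that water:
0.521×0.910×(1−α)×2369 = 676.86
(1−α) = 676.86/1123.2 = 0.6026;  α = 0.3974.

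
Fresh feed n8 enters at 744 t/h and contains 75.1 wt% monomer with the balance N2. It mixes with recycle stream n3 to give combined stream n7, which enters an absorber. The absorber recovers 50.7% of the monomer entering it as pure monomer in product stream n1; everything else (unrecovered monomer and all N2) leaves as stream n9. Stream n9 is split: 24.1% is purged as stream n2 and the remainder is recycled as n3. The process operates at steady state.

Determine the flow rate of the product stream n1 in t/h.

monomer in n7: m_A = 744×0.751 + (1−0.241)·(1−0.507)·m_A, so m_A = 558.74/0.6258 = 892.83 t/h.
Product n1 = 0.507×892.83 = 452.66 t/h.

452.7 t/h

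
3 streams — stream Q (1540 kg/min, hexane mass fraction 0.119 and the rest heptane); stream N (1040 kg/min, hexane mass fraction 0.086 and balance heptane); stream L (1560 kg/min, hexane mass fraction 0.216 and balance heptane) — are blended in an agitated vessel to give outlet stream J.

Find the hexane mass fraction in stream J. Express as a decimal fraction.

Total flow out = 1540 + 1040 + 1560 = 4140 kg/min.
hexane in = 1540×0.119 + 1040×0.086 + 1560×0.216 = 609.66 kg/min.
hexane mass fraction in J = 609.66/4140 = 0.147.

0.147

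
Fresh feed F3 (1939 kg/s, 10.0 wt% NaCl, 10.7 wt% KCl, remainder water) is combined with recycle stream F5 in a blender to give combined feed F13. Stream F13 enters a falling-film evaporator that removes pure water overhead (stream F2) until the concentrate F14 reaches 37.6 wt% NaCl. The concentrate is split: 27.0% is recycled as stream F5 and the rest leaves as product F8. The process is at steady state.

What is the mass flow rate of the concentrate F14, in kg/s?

706.4 kg/s

Overall NaCl balance (none leaves overhead): NaCl in fresh feed = NaCl in product, i.e. 1939×0.100 = (1−0.270)·F14·0.376.
F14 = 193.9/(0.376×0.730) = 706.43 kg/s.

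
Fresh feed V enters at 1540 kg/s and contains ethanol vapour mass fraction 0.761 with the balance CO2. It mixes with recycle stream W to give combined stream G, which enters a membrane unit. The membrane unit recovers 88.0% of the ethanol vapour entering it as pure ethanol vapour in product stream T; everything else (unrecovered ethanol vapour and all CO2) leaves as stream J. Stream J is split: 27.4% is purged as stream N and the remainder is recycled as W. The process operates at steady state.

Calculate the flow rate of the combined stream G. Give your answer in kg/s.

2627 kg/s

CO2 enters only via V and leaves only via the purge: 1540×0.239 = 0.274×(CO2 in J), and the membrane unit passes all CO2, so CO2 in G = CO2 in J = 1343.3 kg/s.
ethanol vapour in G: m_A = 1540×0.761 + (1−0.274)·(1−0.880)·m_A, so m_A = 1171.9/0.9129 = 1283.8 kg/s.
G = 1283.8 + 1343.3 = 2627.1 kg/s.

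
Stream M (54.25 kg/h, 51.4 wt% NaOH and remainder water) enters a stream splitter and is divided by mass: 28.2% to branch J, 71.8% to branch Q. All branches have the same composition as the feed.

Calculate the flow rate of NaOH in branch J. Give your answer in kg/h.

7.863 kg/h

Branch J total = 0.282×54.25 = 15.298 kg/h.
NaOH in J = 0.514×15.298 = 7.8634 kg/h.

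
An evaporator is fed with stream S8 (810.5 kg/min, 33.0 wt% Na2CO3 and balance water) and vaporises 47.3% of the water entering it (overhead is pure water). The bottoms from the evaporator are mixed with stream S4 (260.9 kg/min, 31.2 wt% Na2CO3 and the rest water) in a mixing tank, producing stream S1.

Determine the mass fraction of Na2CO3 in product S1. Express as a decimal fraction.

0.428

Vapour removed = 0.473×0.670×810.5 = 256.86 kg/min; concentrate = 553.64 kg/min.
Na2CO3 reaching the mixer = 267.47 (from concentrate) + 260.9×0.312 = 348.87 kg/min.
Product flow = 553.64 + 260.9 = 814.54 kg/min; Na2CO3 fraction = 0.428.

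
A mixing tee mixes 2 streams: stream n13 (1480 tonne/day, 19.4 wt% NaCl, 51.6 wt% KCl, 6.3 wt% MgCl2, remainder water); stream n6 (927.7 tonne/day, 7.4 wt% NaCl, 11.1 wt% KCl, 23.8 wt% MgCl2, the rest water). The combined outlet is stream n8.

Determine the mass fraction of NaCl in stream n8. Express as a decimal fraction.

Total flow out = 1480 + 927.7 = 2407.7 tonne/day.
NaCl in = 1480×0.194 + 927.7×0.074 = 355.77 tonne/day.
NaCl mass fraction in n8 = 355.77/2407.7 = 0.148.

0.148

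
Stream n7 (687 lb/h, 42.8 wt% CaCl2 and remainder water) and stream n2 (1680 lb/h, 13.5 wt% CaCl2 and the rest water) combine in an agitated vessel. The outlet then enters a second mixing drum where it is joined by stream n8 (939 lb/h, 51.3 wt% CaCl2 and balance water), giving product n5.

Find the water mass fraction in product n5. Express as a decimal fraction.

0.697

Overall, product flow = 3306 lb/h.
water in = 687×0.572 + 1680×0.865 + 939×0.487 = 2303.5 lb/h.
water fraction in n5 = 0.697.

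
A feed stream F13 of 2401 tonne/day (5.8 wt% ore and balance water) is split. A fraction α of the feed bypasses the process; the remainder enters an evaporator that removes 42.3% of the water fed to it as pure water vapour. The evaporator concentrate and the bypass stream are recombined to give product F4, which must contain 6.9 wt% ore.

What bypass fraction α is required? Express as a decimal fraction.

All 2401×0.058 = 139.26 tonne/day of ore reaches F4, so F4 = 139.26/0.069 = 2018.2 tonne/day and vapour = 382.77 tonne/day.
The evaporator receives (1−α)·2401 of feed at 0.942 water and removes 0.423 of that water:
0.423×0.942×(1−α)×2401 = 382.77
(1−α) = 382.77/956.72 = 0.4001;  α = 0.5999.

0.600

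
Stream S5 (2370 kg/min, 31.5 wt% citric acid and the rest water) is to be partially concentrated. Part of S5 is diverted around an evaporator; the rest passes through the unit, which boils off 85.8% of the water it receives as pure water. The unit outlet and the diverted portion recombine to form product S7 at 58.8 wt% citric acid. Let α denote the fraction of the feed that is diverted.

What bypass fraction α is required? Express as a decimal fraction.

All 2370×0.315 = 746.55 kg/min of citric acid reaches S7, so S7 = 746.55/0.588 = 1269.6 kg/min and vapour = 1100.4 kg/min.
The evaporator receives (1−α)·2370 of feed at 0.685 water and removes 0.858 of that water:
0.858×0.685×(1−α)×2370 = 1100.4
(1−α) = 1100.4/1392.9 = 0.7900;  α = 0.2100.

0.210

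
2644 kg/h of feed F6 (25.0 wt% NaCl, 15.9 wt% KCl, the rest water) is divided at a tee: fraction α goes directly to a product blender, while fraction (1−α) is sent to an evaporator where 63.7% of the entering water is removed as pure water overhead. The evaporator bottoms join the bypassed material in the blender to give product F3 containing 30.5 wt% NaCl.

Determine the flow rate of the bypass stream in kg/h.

All 2644×0.250 = 661 kg/h of NaCl reaches F3, so F3 = 661/0.305 = 2167.2 kg/h and vapour = 476.79 kg/h.
The evaporator receives (1−α)·2644 of feed at 0.591 water and removes 0.637 of that water:
0.637×0.591×(1−α)×2644 = 476.79
(1−α) = 476.79/995.38 = 0.4790;  α = 0.5210.
Bypass flow = 0.5210×2644 = 1377.5 kg/h.

1378 kg/h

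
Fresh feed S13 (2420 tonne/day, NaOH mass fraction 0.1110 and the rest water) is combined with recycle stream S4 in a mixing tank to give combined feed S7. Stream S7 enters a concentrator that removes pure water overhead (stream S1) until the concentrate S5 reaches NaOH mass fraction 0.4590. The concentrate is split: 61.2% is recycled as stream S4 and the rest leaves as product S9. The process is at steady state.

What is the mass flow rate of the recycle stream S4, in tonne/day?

923.1 tonne/day

Overall NaOH balance (none leaves overhead): NaOH in fresh feed = NaOH in product, i.e. 2420×0.111 = (1−0.612)·S5·0.459.
S5 = 268.62/(0.459×0.388) = 1508.3 tonne/day.
Recycle S4 = 0.612×1508.3 = 923.09 tonne/day.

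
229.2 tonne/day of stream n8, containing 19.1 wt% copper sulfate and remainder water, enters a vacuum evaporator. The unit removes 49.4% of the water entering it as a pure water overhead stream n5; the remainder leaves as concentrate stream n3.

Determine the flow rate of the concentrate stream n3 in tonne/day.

137.6 tonne/day

water entering = 229.2×0.809 = 185.42 tonne/day; overhead removed = 0.494×185.42 = 91.599 tonne/day.
Concentrate = 229.2 − 91.599 = 137.6 tonne/day.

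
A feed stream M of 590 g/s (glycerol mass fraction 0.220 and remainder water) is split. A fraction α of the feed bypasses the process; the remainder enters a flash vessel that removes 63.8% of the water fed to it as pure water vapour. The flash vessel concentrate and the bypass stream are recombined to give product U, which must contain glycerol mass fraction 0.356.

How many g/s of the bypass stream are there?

All 590×0.220 = 129.8 g/s of glycerol reaches U, so U = 129.8/0.356 = 364.61 g/s and vapour = 225.39 g/s.
The evaporator receives (1−α)·590 of feed at 0.780 water and removes 0.638 of that water:
0.638×0.780×(1−α)×590 = 225.39
(1−α) = 225.39/293.61 = 0.7677;  α = 0.2323.
Bypass flow = 0.2323×590 = 137.08 g/s.

137.1 g/s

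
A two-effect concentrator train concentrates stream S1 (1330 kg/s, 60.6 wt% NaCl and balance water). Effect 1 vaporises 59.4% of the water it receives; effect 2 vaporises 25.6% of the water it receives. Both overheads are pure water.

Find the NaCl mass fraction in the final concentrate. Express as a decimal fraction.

0.836

water in feed = 1330×0.394 = 524.02 kg/s.
After stage 1: water left = (1−0.594)×524.02 = 212.75; stream total = 1018.7 kg/s.
After stage 2: water left = (1−0.256)×212.75 = 158.29; final concentrate = 964.27 kg/s.
NaCl fraction = 805.98/964.27 = 0.836.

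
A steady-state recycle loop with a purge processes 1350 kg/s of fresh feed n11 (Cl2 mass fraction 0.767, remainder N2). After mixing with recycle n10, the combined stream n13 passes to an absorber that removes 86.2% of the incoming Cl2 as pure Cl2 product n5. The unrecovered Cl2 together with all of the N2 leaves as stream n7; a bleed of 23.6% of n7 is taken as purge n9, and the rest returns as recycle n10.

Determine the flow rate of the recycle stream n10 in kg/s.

N2 enters only via n11 and leaves only via the purge: 1350×0.233 = 0.236×(N2 in n7), and the absorber passes all N2, so N2 in n13 = N2 in n7 = 1332.8 kg/s.
Cl2 in n13: m_A = 1350×0.767 + (1−0.236)·(1−0.862)·m_A, so m_A = 1035.5/0.8946 = 1157.5 kg/s.
n7 = (1−0.862)×1157.5 + 1332.8 = 1492.6 kg/s.
Recycle n10 = (1−0.236)×1492.6 = 1140.3 kg/s.

1140 kg/s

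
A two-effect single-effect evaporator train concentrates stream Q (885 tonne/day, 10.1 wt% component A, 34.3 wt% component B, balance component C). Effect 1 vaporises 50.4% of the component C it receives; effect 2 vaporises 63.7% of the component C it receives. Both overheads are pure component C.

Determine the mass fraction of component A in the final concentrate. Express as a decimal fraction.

0.186

component C in feed = 885×0.556 = 492.06 tonne/day.
After stage 1: component C left = (1−0.504)×492.06 = 244.06; stream total = 637 tonne/day.
After stage 2: component C left = (1−0.637)×244.06 = 88.594; final concentrate = 481.53 tonne/day.
component A fraction = 89.385/481.53 = 0.186.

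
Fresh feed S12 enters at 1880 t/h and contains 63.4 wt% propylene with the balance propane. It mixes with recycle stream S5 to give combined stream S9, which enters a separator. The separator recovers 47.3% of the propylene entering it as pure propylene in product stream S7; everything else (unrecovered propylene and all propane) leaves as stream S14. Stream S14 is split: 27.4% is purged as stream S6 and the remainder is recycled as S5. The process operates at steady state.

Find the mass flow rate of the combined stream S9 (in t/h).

propane enters only via S12 and leaves only via the purge: 1880×0.366 = 0.274×(propane in S14), and the separator passes all propane, so propane in S9 = propane in S14 = 2511.2 t/h.
propylene in S9: m_A = 1880×0.634 + (1−0.274)·(1−0.473)·m_A, so m_A = 1191.9/0.6174 = 1930.6 t/h.
S9 = 1930.6 + 2511.2 = 4441.8 t/h.

4442 t/h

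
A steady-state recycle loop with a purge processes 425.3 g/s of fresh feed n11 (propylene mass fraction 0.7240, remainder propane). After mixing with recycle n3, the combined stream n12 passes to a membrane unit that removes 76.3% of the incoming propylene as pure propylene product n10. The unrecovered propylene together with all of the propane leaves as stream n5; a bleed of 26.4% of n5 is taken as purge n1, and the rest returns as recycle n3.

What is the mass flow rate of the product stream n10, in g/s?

284.6 g/s

propylene in n12: m_A = 425.3×0.724 + (1−0.264)·(1−0.763)·m_A, so m_A = 307.92/0.8256 = 372.98 g/s.
Product n10 = 0.763×372.98 = 284.58 g/s.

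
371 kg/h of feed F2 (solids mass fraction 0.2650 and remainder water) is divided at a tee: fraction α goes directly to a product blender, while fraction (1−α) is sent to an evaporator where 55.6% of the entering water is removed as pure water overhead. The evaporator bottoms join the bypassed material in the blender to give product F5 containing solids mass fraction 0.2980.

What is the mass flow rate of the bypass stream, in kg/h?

All 371×0.265 = 98.315 kg/h of solids reaches F5, so F5 = 98.315/0.298 = 329.92 kg/h and vapour = 41.084 kg/h.
The evaporator receives (1−α)·371 of feed at 0.735 water and removes 0.556 of that water:
0.556×0.735×(1−α)×371 = 41.084
(1−α) = 41.084/151.61 = 0.2710;  α = 0.7290.
Bypass flow = 0.7290×371 = 270.47 kg/h.

270.5 kg/h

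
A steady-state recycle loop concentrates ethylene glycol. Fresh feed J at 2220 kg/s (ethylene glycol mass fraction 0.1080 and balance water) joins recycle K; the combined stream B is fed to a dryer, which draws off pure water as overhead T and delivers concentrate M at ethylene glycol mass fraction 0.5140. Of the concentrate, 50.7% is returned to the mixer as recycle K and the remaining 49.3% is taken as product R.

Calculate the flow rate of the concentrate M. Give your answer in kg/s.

946.2 kg/s

Overall ethylene glycol balance (none leaves overhead): ethylene glycol in fresh feed = ethylene glycol in product, i.e. 2220×0.108 = (1−0.507)·M·0.514.
M = 239.76/(0.514×0.493) = 946.16 kg/s.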